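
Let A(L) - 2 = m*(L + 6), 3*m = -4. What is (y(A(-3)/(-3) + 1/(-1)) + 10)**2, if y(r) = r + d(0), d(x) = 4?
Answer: 1681/9 ≈ 186.78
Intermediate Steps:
m = -4/3 (m = (1/3)*(-4) = -4/3 ≈ -1.3333)
A(L) = -6 - 4*L/3 (A(L) = 2 - 4*(L + 6)/3 = 2 - 4*(6 + L)/3 = 2 + (-8 - 4*L/3) = -6 - 4*L/3)
y(r) = 4 + r (y(r) = r + 4 = 4 + r)
(y(A(-3)/(-3) + 1/(-1)) + 10)**2 = ((4 + ((-6 - 4/3*(-3))/(-3) + 1/(-1))) + 10)**2 = ((4 + ((-6 + 4)*(-1/3) + 1*(-1))) + 10)**2 = ((4 + (-2*(-1/3) - 1)) + 10)**2 = ((4 + (2/3 - 1)) + 10)**2 = ((4 - 1/3) + 10)**2 = (11/3 + 10)**2 = (41/3)**2 = 1681/9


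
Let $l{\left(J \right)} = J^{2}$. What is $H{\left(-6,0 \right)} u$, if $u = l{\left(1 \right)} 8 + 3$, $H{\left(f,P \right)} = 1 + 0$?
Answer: $11$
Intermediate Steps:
$H{\left(f,P \right)} = 1$
$u = 11$ ($u = 1^{2} \cdot 8 + 3 = 1 \cdot 8 + 3 = 8 + 3 = 11$)
$H{\left(-6,0 \right)} u = 1 \cdot 11 = 11$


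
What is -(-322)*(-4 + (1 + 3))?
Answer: 0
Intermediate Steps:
-(-322)*(-4 + (1 + 3)) = -(-322)*(-4 + 4) = -(-322)*0 = -46*0 = 0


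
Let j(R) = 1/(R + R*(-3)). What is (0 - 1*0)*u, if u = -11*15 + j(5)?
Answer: 0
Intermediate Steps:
j(R) = -1/(2*R) (j(R) = 1/(R - 3*R) = 1/(-2*R) = -1/(2*R))
u = -1651/10 (u = -11*15 - ½/5 = -165 - ½*⅕ = -165 - ⅒ = -1651/10 ≈ -165.10)
(0 - 1*0)*u = (0 - 1*0)*(-1651/10) = (0 + 0)*(-1651/10) = 0*(-1651/10) = 0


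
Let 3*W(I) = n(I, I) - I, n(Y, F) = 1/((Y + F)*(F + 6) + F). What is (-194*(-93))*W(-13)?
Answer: 13218772/169 ≈ 78218.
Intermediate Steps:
n(Y, F) = 1/(F + (6 + F)*(F + Y)) (n(Y, F) = 1/((F + Y)*(6 + F) + F) = 1/((6 + F)*(F + Y) + F) = 1/(F + (6 + F)*(F + Y)))
W(I) = -I/3 + 1/(3*(2*I**2 + 13*I)) (W(I) = (1/(I**2 + 6*I + 7*I + I*I) - I)/3 = (1/(I**2 + 6*I + 7*I + I**2) - I)/3 = (1/(2*I**2 + 13*I) - I)/3 = -I/3 + 1/(3*(2*I**2 + 13*I)))
(-194*(-93))*W(-13) = (-194*(-93))*((1/3)*(1 - 1*(-13)**2*(13 + 2*(-13)))/(-13*(13 + 2*(-13)))) = 18042*((1/3)*(-1/13)*(1 - 1*169*(13 - 26))/(13 - 26)) = 18042*((1/3)*(-1/13)*(1 - 1*169*(-13))/(-13)) = 18042*((1/3)*(-1/13)*(-1/13)*(1 + 2197)) = 18042*((1/3)*(-1/13)*(-1/13)*2198) = 18042*(2198/507) = 13218772/169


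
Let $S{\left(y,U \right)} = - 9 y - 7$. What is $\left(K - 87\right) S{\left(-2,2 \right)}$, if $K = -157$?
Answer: $-2684$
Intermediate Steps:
$S{\left(y,U \right)} = -7 - 9 y$
$\left(K - 87\right) S{\left(-2,2 \right)} = \left(-157 - 87\right) \left(-7 - -18\right) = - 244 \left(-7 + 18\right) = \left(-244\right) 11 = -2684$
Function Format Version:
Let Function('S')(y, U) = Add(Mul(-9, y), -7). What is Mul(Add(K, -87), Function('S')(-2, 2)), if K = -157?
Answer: -2684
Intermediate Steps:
Function('S')(y, U) = Add(-7, Mul(-9, y))
Mul(Add(K, -87), Function('S')(-2, 2)) = Mul(Add(-157, -87), Add(-7, Mul(-9, -2))) = Mul(-244, Add(-7, 18)) = Mul(-244, 11) = -2684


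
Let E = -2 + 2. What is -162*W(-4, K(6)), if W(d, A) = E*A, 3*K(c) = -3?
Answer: 0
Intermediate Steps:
E = 0
K(c) = -1 (K(c) = (⅓)*(-3) = -1)
W(d, A) = 0 (W(d, A) = 0*A = 0)
-162*W(-4, K(6)) = -162*0 = 0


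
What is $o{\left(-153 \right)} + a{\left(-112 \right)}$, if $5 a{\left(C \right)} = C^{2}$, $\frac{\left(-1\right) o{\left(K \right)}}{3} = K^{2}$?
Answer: $- \frac{338591}{5} \approx -67718.0$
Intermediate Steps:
$o{\left(K \right)} = - 3 K^{2}$
$a{\left(C \right)} = \frac{C^{2}}{5}$
$o{\left(-153 \right)} + a{\left(-112 \right)} = - 3 \left(-153\right)^{2} + \frac{\left(-112\right)^{2}}{5} = \left(-3\right) 23409 + \frac{1}{5} \cdot 12544 = -70227 + \frac{12544}{5} = - \frac{338591}{5}$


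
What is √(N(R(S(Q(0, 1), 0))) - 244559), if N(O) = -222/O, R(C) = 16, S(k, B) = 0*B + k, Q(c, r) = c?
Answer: I*√3913166/4 ≈ 494.54*I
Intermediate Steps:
S(k, B) = k (S(k, B) = 0 + k = k)
√(N(R(S(Q(0, 1), 0))) - 244559) = √(-222/16 - 244559) = √(-222*1/16 - 244559) = √(-111/8 - 244559) = √(-1956583/8) = I*√3913166/4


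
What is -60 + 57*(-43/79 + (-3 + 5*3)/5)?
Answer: 18081/395 ≈ 45.775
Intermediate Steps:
-60 + 57*(-43/79 + (-3 + 5*3)/5) = -60 + 57*(-43*1/79 + (-3 + 15)*(1/5)) = -60 + 57*(-43/79 + 12*(1/5)) = -60 + 57*(-43/79 + 12/5) = -60 + 57*(733/395) = -60 + 41781/395 = 18081/395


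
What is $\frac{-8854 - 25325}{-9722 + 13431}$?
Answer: $- \frac{34179}{3709} \approx -9.2151$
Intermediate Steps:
$\frac{-8854 - 25325}{-9722 + 13431} = \frac{-8854 - 25325}{3709} = \left(-34179\right) \frac{1}{3709} = - \frac{34179}{3709}$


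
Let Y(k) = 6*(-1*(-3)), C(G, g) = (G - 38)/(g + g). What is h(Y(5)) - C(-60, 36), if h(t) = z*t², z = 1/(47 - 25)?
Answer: 6371/396 ≈ 16.088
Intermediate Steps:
C(G, g) = (-38 + G)/(2*g) (C(G, g) = (-38 + G)/((2*g)) = (-38 + G)*(1/(2*g)) = (-38 + G)/(2*g))
Y(k) = 18 (Y(k) = 6*3 = 18)
z = 1/22 ≈ 0.045455
h(t) = t²/22
h(Y(5)) - C(-60, 36) = (1/22)*18² - (-38 - 60)/(2*36) = (1/22)*324 - (-98)/(2*36) = 162/11 - 1*(-49/36) = 162/11 + 49/36 = 6371/396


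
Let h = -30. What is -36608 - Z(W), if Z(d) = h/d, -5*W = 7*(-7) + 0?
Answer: -1793642/49 ≈ -36605.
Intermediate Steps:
W = 49/5 (W = -(7*(-7) + 0)/5 = -(-49 + 0)/5 = -⅕*(-49) = 49/5 ≈ 9.8000)
Z(d) = -30/d
-36608 - Z(W) = -36608 - (-30)/49/5 = -36608 - (-30)*5/49 = -36608 - 1*(-150/49) = -36608 + 150/49 = -1793642/49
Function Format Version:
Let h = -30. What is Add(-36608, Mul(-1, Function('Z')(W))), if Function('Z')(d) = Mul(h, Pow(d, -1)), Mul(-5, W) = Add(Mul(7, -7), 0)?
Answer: Rational(-1793642, 49) ≈ -36605.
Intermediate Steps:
W = Rational(49, 5) (W = Mul(Rational(-1, 5), Add(Mul(7, -7), 0)) = Mul(Rational(-1, 5), Add(-49, 0)) = Mul(Rational(-1, 5), -49) = Rational(49, 5) ≈ 9.8000)
Function('Z')(d) = Mul(-30, Pow(d, -1))
Add(-36608, Mul(-1, Function('Z')(W))) = Add(-36608, Mul(-1, Mul(-30, Pow(Rational(49, 5), -1)))) = Add(-36608, Mul(-1, Mul(-30, Rational(5, 49)))) = Add(-36608, Mul(-1, Rational(-150, 49))) = Add(-36608, Rational(150, 49)) = Rational(-1793642, 49)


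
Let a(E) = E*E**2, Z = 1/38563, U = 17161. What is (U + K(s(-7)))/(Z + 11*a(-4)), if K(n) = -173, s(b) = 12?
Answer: -655108244/27148351 ≈ -24.131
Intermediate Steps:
Z = 1/38563 ≈ 2.5932e-5
a(E) = E**3
(U + K(s(-7)))/(Z + 11*a(-4)) = (17161 - 173)/(1/38563 + 11*(-4)**3) = 16988/(1/38563 + 11*(-64)) = 16988/(1/38563 - 704) = 16988/(-27148351/38563) = 16988*(-38563/27148351) = -655108244/27148351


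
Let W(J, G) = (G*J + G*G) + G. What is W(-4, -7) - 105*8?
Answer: -770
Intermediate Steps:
W(J, G) = G + G**2 + G*J (W(J, G) = (G*J + G**2) + G = (G**2 + G*J) + G = G + G**2 + G*J)
W(-4, -7) - 105*8 = -7*(1 - 7 - 4) - 105*8 = -7*(-10) - 840 = 70 - 840 = -770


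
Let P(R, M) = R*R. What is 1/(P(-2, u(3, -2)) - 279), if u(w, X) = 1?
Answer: -1/275 ≈ -0.0036364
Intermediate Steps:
P(R, M) = R**2
1/(P(-2, u(3, -2)) - 279) = 1/((-2)**2 - 279) = 1/(4 - 279) = 1/(-275) = -1/275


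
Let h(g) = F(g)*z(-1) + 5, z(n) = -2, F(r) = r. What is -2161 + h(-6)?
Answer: -2144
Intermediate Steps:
h(g) = 5 - 2*g (h(g) = g*(-2) + 5 = -2*g + 5 = 5 - 2*g)
-2161 + h(-6) = -2161 + (5 - 2*(-6)) = -2161 + (5 + 12) = -2161 + 17 = -2144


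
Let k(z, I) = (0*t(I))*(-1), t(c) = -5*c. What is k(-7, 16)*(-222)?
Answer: 0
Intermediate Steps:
k(z, I) = 0 (k(z, I) = (0*(-5*I))*(-1) = 0*(-1) = 0)
k(-7, 16)*(-222) = 0*(-222) = 0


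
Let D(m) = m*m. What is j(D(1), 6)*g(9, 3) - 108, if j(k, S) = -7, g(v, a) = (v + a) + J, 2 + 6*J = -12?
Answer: -527/3 ≈ -175.67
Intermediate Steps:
D(m) = m²
J = -7/3 (J = -⅓ + (⅙)*(-12) = -⅓ - 2 = -7/3 ≈ -2.3333)
g(v, a) = -7/3 + a + v (g(v, a) = (v + a) - 7/3 = (a + v) - 7/3 = -7/3 + a + v)
j(D(1), 6)*g(9, 3) - 108 = -7*(-7/3 + 3 + 9) - 108 = -7*29/3 - 108 = -203/3 - 108 = -527/3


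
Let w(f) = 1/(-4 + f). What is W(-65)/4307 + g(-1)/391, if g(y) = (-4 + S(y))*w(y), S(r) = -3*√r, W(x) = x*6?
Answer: -745222/8420185 + 3*I/1955 ≈ -0.088504 + 0.0015345*I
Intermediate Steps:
W(x) = 6*x
g(y) = (-4 - 3*√y)/(-4 + y)
W(-65)/4307 + g(-1)/391 = (6*(-65))/4307 + ((-4 - 3*I)/(-4 - 1))/391 = -390*1/4307 + ((-4 - 3*I)/(-5))*(1/391) = -390/4307 - (-4 - 3*I)/5*(1/391) = -390/4307 + (⅘ + 3*I/5)*(1/391) = -390/4307 + (4/1955 + 3*I/1955) = -745222/8420185 + 3*I/1955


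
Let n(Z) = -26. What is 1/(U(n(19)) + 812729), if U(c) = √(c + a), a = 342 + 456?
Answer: 812729/660528426669 - 2*√193/660528426669 ≈ 1.2304e-6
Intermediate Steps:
a = 798
U(c) = √(798 + c) (U(c) = √(c + 798) = √(798 + c))
1/(U(n(19)) + 812729) = 1/(√(798 - 26) + 812729) = 1/(√772 + 812729) = 1/(2*√193 + 812729) = 1/(812729 + 2*√193)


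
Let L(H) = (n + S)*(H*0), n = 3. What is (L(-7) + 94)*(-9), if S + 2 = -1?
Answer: -846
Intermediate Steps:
S = -3 (S = -2 - 1 = -3)
L(H) = 0 (L(H) = (3 - 3)*(H*0) = 0*0 = 0)
(L(-7) + 94)*(-9) = (0 + 94)*(-9) = 94*(-9) = -846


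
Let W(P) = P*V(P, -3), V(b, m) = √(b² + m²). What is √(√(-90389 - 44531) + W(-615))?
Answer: √(-1845*√42026 + 2*I*√33730) ≈ 0.299 + 615.0*I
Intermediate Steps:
W(P) = P*√(9 + P²) (W(P) = P*√(P² + (-3)²) = P*√(P² + 9) = P*√(9 + P²))
√(√(-90389 - 44531) + W(-615)) = √(√(-90389 - 44531) - 615*√(9 + (-615)²)) = √(√(-134920) - 615*√(9 + 378225)) = √(2*I*√33730 - 1845*√42026) = √(-1845*√42026 + 2*I*√33730)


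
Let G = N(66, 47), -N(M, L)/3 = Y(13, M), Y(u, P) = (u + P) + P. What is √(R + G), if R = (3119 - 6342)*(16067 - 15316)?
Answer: 2*I*√605227 ≈ 1555.9*I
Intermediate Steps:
R = -2420473 (R = -3223*751 = -2420473)
Y(u, P) = u + 2*P (Y(u, P) = (P + u) + P = u + 2*P)
N(M, L) = -39 - 6*M (N(M, L) = -3*(13 + 2*M) = -39 - 6*M)
G = -435 (G = -39 - 6*66 = -39 - 396 = -435)
√(R + G) = √(-2420473 - 435) = √(-2420908) = 2*I*√605227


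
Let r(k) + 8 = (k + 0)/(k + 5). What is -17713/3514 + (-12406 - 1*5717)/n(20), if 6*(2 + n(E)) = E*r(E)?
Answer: 15805921/22841 ≈ 692.00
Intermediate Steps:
r(k) = -8 + k/(5 + k) (r(k) = -8 + (k + 0)/(k + 5) = -8 + k/(5 + k))
n(E) = -2 + E*(-40 - 7*E)/(6*(5 + E)) (n(E) = -2 + (E*((-40 - 7*E)/(5 + E)))/6 = -2 + (E*(-40 - 7*E)/(5 + E))/6 = -2 + E*(-40 - 7*E)/(6*(5 + E)))
-17713/3514 + (-12406 - 1*5717)/n(20) = -17713/3514 + (-12406 - 1*5717)/(((-60 - 52*20 - 7*20²)/(6*(5 + 20)))) = -17713*1/3514 + (-12406 - 5717)/(((⅙)*(-60 - 1040 - 7*400)/25)) = -17713/3514 - 18123*150/(-60 - 1040 - 2800) = -17713/3514 - 18123/((⅙)*(1/25)*(-3900)) = -17713/3514 - 18123/(-26) = -17713/3514 - 18123*(-1/26) = -17713/3514 + 18123/26 = 15805921/22841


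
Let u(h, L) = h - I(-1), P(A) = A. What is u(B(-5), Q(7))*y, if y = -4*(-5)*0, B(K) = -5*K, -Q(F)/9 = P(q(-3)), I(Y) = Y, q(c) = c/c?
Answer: 0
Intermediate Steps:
q(c) = 1
Q(F) = -9 (Q(F) = -9*1 = -9)
u(h, L) = 1 + h (u(h, L) = h - 1*(-1) = h + 1 = 1 + h)
y = 0 (y = 20*0 = 0)
u(B(-5), Q(7))*y = (1 - 5*(-5))*0 = (1 + 25)*0 = 26*0 = 0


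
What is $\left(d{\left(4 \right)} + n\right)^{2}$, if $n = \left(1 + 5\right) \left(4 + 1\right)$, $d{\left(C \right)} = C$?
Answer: $1156$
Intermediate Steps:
$n = 30$ ($n = 6 \cdot 5 = 30$)
$\left(d{\left(4 \right)} + n\right)^{2} = \left(4 + 30\right)^{2} = 34^{2} = 1156$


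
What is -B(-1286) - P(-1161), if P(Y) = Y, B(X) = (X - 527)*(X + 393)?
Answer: -1617848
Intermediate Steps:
B(X) = (-527 + X)*(393 + X)
-B(-1286) - P(-1161) = -(-207111 + (-1286)² - 134*(-1286)) - 1*(-1161) = -(-207111 + 1653796 + 172324) + 1161 = -1*1619009 + 1161 = -1619009 + 1161 = -1617848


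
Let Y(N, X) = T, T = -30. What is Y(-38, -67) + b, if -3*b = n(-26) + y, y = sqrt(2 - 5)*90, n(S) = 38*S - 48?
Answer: 946/3 - 30*I*sqrt(3) ≈ 315.33 - 51.962*I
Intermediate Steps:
Y(N, X) = -30
n(S) = -48 + 38*S
y = 90*I*sqrt(3) (y = sqrt(-3)*90 = (I*sqrt(3))*90 = 90*I*sqrt(3) ≈ 155.88*I)
b = 1036/3 - 30*I*sqrt(3) (b = -((-48 + 38*(-26)) + 90*I*sqrt(3))/3 = -((-48 - 988) + 90*I*sqrt(3))/3 = -(-1036 + 90*I*sqrt(3))/3 = 1036/3 - 30*I*sqrt(3) ≈ 345.33 - 51.962*I)
Y(-38, -67) + b = -30 + (1036/3 - 30*I*sqrt(3)) = 946/3 - 30*I*sqrt(3)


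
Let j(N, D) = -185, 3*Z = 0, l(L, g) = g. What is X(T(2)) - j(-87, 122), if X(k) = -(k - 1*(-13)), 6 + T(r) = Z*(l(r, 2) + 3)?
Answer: 178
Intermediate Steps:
Z = 0 (Z = (⅓)*0 = 0)
T(r) = -6 (T(r) = -6 + 0*(2 + 3) = -6 + 0*5 = -6 + 0 = -6)
X(k) = -13 - k (X(k) = -(k + 13) = -(13 + k) = -13 - k)
X(T(2)) - j(-87, 122) = (-13 - 1*(-6)) - 1*(-185) = (-13 + 6) + 185 = -7 + 185 = 178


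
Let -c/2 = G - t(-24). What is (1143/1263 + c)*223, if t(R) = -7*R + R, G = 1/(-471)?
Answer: 12775246523/198291 ≈ 64427.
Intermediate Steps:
G = -1/471 ≈ -0.0021231
t(R) = -6*R
c = 135650/471 (c = -2*(-1/471 - (-6)*(-24)) = -2*(-1/471 - 1*144) = -2*(-1/471 - 144) = -2*(-67825/471) = 135650/471 ≈ 288.00)
(1143/1263 + c)*223 = (1143/1263 + 135650/471)*223 = (1143*(1/1263) + 135650/471)*223 = (381/421 + 135650/471)*223 = (57288101/198291)*223 = 12775246523/198291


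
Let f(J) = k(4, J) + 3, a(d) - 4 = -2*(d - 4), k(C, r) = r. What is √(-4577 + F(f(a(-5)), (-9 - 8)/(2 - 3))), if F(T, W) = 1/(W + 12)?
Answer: 6*I*√106923/29 ≈ 67.653*I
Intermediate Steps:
a(d) = 12 - 2*d (a(d) = 4 - 2*(d - 4) = 4 - 2*(-4 + d) = 4 + (8 - 2*d) = 12 - 2*d)
f(J) = 3 + J (f(J) = J + 3 = 3 + J)
F(T, W) = 1/(12 + W)
√(-4577 + F(f(a(-5)), (-9 - 8)/(2 - 3))) = √(-4577 + 1/(12 + (-9 - 8)/(2 - 3))) = √(-4577 + 1/(12 - 17/(-1))) = √(-4577 + 1/(12 - 17*(-1))) = √(-4577 + 1/(12 + 17)) = √(-4577 + 1/29) = √(-132732/29) = 6*I*√106923/29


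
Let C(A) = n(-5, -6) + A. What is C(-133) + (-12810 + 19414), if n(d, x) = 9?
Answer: 6480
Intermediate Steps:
C(A) = 9 + A
C(-133) + (-12810 + 19414) = (9 - 133) + (-12810 + 19414) = -124 + 6604 = 6480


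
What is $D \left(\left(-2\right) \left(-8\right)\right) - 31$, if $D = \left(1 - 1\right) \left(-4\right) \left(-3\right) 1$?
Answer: $-31$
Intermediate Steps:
$D = 0$ ($D = \left(1 - 1\right) \left(-4\right) \left(-3\right) 1 = 0 \left(-4\right) \left(-3\right) 1 = 0 \left(-3\right) 1 = 0 \cdot 1 = 0$)
$D \left(\left(-2\right) \left(-8\right)\right) - 31 = 0 \left(\left(-2\right) \left(-8\right)\right) - 31 = 0 \cdot 16 - 31 = 0 - 31 = -31$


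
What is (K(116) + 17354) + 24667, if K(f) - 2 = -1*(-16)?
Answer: 42039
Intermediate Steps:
K(f) = 18 (K(f) = 2 - 1*(-16) = 2 + 16 = 18)
(K(116) + 17354) + 24667 = (18 + 17354) + 24667 = 17372 + 24667 = 42039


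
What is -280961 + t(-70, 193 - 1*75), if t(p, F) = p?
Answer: -281031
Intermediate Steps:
-280961 + t(-70, 193 - 1*75) = -280961 - 70 = -281031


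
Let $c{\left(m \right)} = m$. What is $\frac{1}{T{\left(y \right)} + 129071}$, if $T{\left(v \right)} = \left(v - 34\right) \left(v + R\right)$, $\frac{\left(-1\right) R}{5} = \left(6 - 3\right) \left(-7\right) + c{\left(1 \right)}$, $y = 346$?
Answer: $\frac{1}{268223} \approx 3.7282 \cdot 10^{-6}$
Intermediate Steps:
$R = 100$ ($R = - 5 \left(\left(6 - 3\right) \left(-7\right) + 1\right) = - 5 \left(3 \left(-7\right) + 1\right) = - 5 \left(-21 + 1\right) = \left(-5\right) \left(-20\right) = 100$)
$T{\left(v \right)} = \left(-34 + v\right) \left(100 + v\right)$ ($T{\left(v \right)} = \left(v - 34\right) \left(v + 100\right) = \left(-34 + v\right) \left(100 + v\right)$)
$\frac{1}{T{\left(y \right)} + 129071} = \frac{1}{\left(-3400 + 346^{2} + 66 \cdot 346\right) + 129071} = \frac{1}{\left(-3400 + 119716 + 22836\right) + 129071} = \frac{1}{139152 + 129071} = \frac{1}{268223}$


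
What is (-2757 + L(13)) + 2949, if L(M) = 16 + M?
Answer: 221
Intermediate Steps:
(-2757 + L(13)) + 2949 = (-2757 + (16 + 13)) + 2949 = (-2757 + 29) + 2949 = -2728 + 2949 = 221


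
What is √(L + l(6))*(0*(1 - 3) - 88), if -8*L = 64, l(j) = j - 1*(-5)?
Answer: -88*√3 ≈ -152.42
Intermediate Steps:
l(j) = 5 + j (l(j) = j + 5 = 5 + j)
L = -8 (L = -⅛*64 = -8)
√(L + l(6))*(0*(1 - 3) - 88) = √(-8 + (5 + 6))*(0*(1 - 3) - 88) = √(-8 + 11)*(0*(-2) - 88) = √3*(0 - 88) = √3*(-88) = -88*√3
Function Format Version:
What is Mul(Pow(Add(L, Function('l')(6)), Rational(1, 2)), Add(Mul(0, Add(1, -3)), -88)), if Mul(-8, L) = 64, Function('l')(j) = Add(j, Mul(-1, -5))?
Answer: Mul(-88, Pow(3, Rational(1, 2))) ≈ -152.42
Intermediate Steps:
Function('l')(j) = Add(5, j) (Function('l')(j) = Add(j, 5) = Add(5, j))
L = -8 (L = Mul(Rational(-1, 8), 64) = -8)
Mul(Pow(Add(L, Function('l')(6)), Rational(1, 2)), Add(Mul(0, Add(1, -3)), -88)) = Mul(Pow(Add(-8, Add(5, 6)), Rational(1, 2)), Add(Mul(0, Add(1, -3)), -88)) = Mul(Pow(Add(-8, 11), Rational(1, 2)), Add(Mul(0, -2), -88)) = Mul(Pow(3, Rational(1, 2)), Add(0, -88)) = Mul(Pow(3, Rational(1, 2)), -88) = Mul(-88, Pow(3, Rational(1, 2)))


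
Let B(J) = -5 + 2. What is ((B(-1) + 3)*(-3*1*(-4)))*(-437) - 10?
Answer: -10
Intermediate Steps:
B(J) = -3
((B(-1) + 3)*(-3*1*(-4)))*(-437) - 10 = ((-3 + 3)*(-3*1*(-4)))*(-437) - 10 = (0*(-3*(-4)))*(-437) - 10 = (0*12)*(-437) - 10 = 0*(-437) - 10 = 0 - 10 = -10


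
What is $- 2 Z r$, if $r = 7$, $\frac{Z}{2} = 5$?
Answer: $-140$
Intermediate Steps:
$Z = 10$ ($Z = 2 \cdot 5 = 10$)
$- 2 Z r = \left(-2\right) 10 \cdot 7 = \left(-20\right) 7 = -140$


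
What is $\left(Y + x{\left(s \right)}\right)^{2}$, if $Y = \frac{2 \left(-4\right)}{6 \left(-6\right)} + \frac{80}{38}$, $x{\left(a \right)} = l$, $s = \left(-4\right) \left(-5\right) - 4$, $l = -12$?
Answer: $\frac{2735716}{29241} \approx 93.557$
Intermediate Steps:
$s = 16$ ($s = 20 - 4 = 16$)
$x{\left(a \right)} = -12$
$Y = \frac{398}{171}$ ($Y = - \frac{8}{-36} + 80 \cdot \frac{1}{38} = \left(-8\right) \left(- \frac{1}{36}\right) + \frac{40}{19} = \frac{2}{9} + \frac{40}{19} = \frac{398}{171} \approx 2.3275$)
$\left(Y + x{\left(s \right)}\right)^{2} = \left(\frac{398}{171} - 12\right)^{2} = \left(- \frac{1654}{171}\right)^{2} = \frac{2735716}{29241}$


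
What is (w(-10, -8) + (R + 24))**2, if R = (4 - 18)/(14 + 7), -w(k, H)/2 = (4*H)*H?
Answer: 2149156/9 ≈ 2.3880e+5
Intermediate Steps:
w(k, H) = -8*H**2 (w(k, H) = -2*4*H*H = -8*H**2)
R = -2/3 (R = -14/21 = -14*1/21 = -2/3 ≈ -0.66667)
(w(-10, -8) + (R + 24))**2 = (-8*(-8)**2 + (-2/3 + 24))**2 = (-8*64 + 70/3)**2 = (-512 + 70/3)**2 = (-1466/3)**2 = 2149156/9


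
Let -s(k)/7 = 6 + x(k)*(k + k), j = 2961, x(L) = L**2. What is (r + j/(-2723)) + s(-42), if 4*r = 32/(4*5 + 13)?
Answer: 13314397183/12837 ≈ 1.0372e+6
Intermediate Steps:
s(k) = -42 - 14*k**3 (s(k) = -7*(6 + k**2*(k + k)) = -7*(6 + k**2*(2*k)) = -7*(6 + 2*k**3) = -42 - 14*k**3)
r = 8/33 (r = (32/(4*5 + 13))/4 = (32/(20 + 13))/4 = (32/33)/4 = (32*(1/33))/4 = (1/4)*(32/33) = 8/33 ≈ 0.24242)
(r + j/(-2723)) + s(-42) = (8/33 + 2961/(-2723)) + (-42 - 14*(-42)**3) = (8/33 + 2961*(-1/2723)) + (-42 - 14*(-74088)) = (8/33 - 423/389) + (-42 + 1037232) = -10847/12837 + 1037190 = 13314397183/12837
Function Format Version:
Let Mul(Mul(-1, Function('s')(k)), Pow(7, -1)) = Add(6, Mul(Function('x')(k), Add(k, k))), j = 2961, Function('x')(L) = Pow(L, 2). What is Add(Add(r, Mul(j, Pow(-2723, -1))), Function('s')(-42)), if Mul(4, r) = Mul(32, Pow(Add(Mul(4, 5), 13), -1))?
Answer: Rational(13314397183, 12837) ≈ 1.0372e+6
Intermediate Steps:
Function('s')(k) = Add(-42, Mul(-14, Pow(k, 3))) (Function('s')(k) = Mul(-7, Add(6, Mul(Pow(k, 2), Add(k, k)))) = Mul(-7, Add(6, Mul(Pow(k, 2), Mul(2, k)))) = Mul(-7, Add(6, Mul(2, Pow(k, 3)))) = Add(-42, Mul(-14, Pow(k, 3))))
r = Rational(8, 33) (r = Mul(Rational(1, 4), Mul(32, Pow(Add(Mul(4, 5), 13), -1))) = Mul(Rational(1, 4), Mul(32, Pow(Add(20, 13), -1))) = Mul(Rational(1, 4), Mul(32, Pow(33, -1))) = Mul(Rational(1, 4), Mul(32, Rational(1, 33))) = Mul(Rational(1, 4), Rational(32, 33)) = Rational(8, 33) ≈ 0.24242)
Add(Add(r, Mul(j, Pow(-2723, -1))), Function('s')(-42)) = Add(Add(Rational(8, 33), Mul(2961, Pow(-2723, -1))), Add(-42, Mul(-14, Pow(-42, 3)))) = Add(Add(Rational(8, 33), Mul(2961, Rational(-1, 2723))), Add(-42, Mul(-14, -74088))) = Add(Add(Rational(8, 33), Rational(-423, 389)), Add(-42, 1037232)) = Add(Rational(-10847, 12837), 1037190) = Rational(13314397183, 12837)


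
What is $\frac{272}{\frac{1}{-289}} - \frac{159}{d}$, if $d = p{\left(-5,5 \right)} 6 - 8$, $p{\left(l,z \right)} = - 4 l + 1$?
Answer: $- \frac{9275903}{118} \approx -78609.0$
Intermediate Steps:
$p{\left(l,z \right)} = 1 - 4 l$
$d = 118$ ($d = \left(1 - -20\right) 6 - 8 = \left(1 + 20\right) 6 - 8 = 21 \cdot 6 - 8 = 126 - 8 = 118$)
$\frac{272}{\frac{1}{-289}} - \frac{159}{d} = \frac{272}{\frac{1}{-289}} - \frac{159}{118} = \frac{272}{- \frac{1}{289}} - \frac{159}{118} = 272 \left(-289\right) - \frac{159}{118} = -78608 - \frac{159}{118} = - \frac{9275903}{118}$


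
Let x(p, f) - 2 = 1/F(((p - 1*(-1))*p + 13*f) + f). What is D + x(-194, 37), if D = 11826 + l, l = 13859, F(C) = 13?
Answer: 333932/13 ≈ 25687.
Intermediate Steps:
x(p, f) = 27/13 (x(p, f) = 2 + 1/13 = 27/13)
D = 25685 (D = 11826 + 13859 = 25685)
D + x(-194, 37) = 25685 + 27/13 = 333932/13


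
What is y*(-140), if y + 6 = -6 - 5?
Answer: 2380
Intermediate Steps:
y = -17 (y = -6 + (-6 - 5) = -6 - 11 = -17)
y*(-140) = -17*(-140) = 2380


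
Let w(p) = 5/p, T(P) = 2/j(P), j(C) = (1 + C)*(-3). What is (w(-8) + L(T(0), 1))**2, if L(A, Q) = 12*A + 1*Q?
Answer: 3721/64 ≈ 58.141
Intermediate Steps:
j(C) = -3 - 3*C
T(P) = 2/(-3 - 3*P)
L(A, Q) = Q + 12*A (L(A, Q) = 12*A + Q = Q + 12*A)
(w(-8) + L(T(0), 1))**2 = (5/(-8) + (1 + 12*(-2/(3 + 3*0))))**2 = (5*(-1/8) + (1 + 12*(-2/(3 + 0))))**2 = (-5/8 + (1 + 12*(-2/3)))**2 = (-5/8 + (1 - 8))**2 = (-5/8 - 7)**2 = (-61/8)**2 = 3721/64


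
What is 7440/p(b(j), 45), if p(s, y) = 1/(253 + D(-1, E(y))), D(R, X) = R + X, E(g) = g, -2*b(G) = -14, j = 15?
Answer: 2209680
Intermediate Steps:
b(G) = 7 (b(G) = -½*(-14) = 7)
p(s, y) = 1/(252 + y) (p(s, y) = 1/(253 + (-1 + y)) = 1/(252 + y))
7440/p(b(j), 45) = 7440/(1/(252 + 45)) = 7440/(1/297) = 7440*297 = 2209680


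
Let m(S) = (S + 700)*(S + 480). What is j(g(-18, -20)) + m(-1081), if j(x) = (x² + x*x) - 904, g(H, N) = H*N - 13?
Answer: 468895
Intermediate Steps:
g(H, N) = -13 + H*N
j(x) = -904 + 2*x² (j(x) = (x² + x²) - 904 = 2*x² - 904 = -904 + 2*x²)
m(S) = (480 + S)*(700 + S) (m(S) = (700 + S)*(480 + S) = (480 + S)*(700 + S))
j(g(-18, -20)) + m(-1081) = (-904 + 2*(-13 - 18*(-20))²) + (336000 + (-1081)² + 1180*(-1081)) = (-904 + 2*(-13 + 360)²) + (336000 + 1168561 - 1275580) = (-904 + 2*347²) + 228981 = (-904 + 2*120409) + 228981 = (-904 + 240818) + 228981 = 239914 + 228981 = 468895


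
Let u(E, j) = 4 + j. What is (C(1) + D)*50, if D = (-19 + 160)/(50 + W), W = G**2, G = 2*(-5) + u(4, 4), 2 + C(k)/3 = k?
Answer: -175/9 ≈ -19.444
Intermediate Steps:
C(k) = -6 + 3*k
G = -2 (G = 2*(-5) + (4 + 4) = -10 + 8 = -2)
W = 4 (W = (-2)**2 = 4)
D = 47/18 (D = (-19 + 160)/(50 + 4) = 141/54 = 141*(1/54) = 47/18 ≈ 2.6111)
(C(1) + D)*50 = ((-6 + 3*1) + 47/18)*50 = ((-6 + 3) + 47/18)*50 = (-3 + 47/18)*50 = -7/18*50 = -175/9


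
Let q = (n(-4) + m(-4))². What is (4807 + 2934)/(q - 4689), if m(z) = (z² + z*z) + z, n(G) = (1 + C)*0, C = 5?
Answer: -7741/3905 ≈ -1.9823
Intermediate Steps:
n(G) = 0 (n(G) = (1 + 5)*0 = 6*0 = 0)
m(z) = z + 2*z² (m(z) = (z² + z²) + z = 2*z² + z = z + 2*z²)
q = 784 (q = (0 - 4*(1 + 2*(-4)))² = (0 - 4*(1 - 8))² = (0 - 4*(-7))² = (0 + 28)² = 28² = 784)
(4807 + 2934)/(q - 4689) = (4807 + 2934)/(784 - 4689) = 7741/(-3905) = 7741*(-1/3905) = -7741/3905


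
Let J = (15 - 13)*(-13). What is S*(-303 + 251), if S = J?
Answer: 1352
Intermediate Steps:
J = -26 (J = 2*(-13) = -26)
S = -26
S*(-303 + 251) = -26*(-303 + 251) = -26*(-52) = 1352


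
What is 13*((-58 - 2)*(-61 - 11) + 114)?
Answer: 57642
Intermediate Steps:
13*((-58 - 2)*(-61 - 11) + 114) = 13*(-60*(-72) + 114) = 13*(4320 + 114) = 13*4434 = 57642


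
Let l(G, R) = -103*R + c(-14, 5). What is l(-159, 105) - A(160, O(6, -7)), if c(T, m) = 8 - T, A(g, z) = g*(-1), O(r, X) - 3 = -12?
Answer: -10633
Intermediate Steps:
O(r, X) = -9 (O(r, X) = 3 - 12 = -9)
A(g, z) = -g
l(G, R) = 22 - 103*R (l(G, R) = -103*R + (8 - 1*(-14)) = -103*R + (8 + 14) = -103*R + 22 = 22 - 103*R)
l(-159, 105) - A(160, O(6, -7)) = (22 - 103*105) - (-1)*160 = (22 - 10815) - 1*(-160) = -10793 + 160 = -10633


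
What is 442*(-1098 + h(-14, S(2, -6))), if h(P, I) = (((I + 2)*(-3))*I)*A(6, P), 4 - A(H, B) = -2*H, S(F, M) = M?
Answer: -994500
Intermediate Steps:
A(H, B) = 4 + 2*H (A(H, B) = 4 - (-2)*H = 4 + 2*H)
h(P, I) = 16*I*(-6 - 3*I) (h(P, I) = (((I + 2)*(-3))*I)*(4 + 2*6) = (((2 + I)*(-3))*I)*(4 + 12) = ((-6 - 3*I)*I)*16 = (I*(-6 - 3*I))*16 = 16*I*(-6 - 3*I))
442*(-1098 + h(-14, S(2, -6))) = 442*(-1098 - 48*(-6)*(2 - 6)) = 442*(-1098 - 48*(-6)*(-4)) = 442*(-1098 - 1152) = 442*(-2250) = -994500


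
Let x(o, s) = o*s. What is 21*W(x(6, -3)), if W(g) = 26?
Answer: 546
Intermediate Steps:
21*W(x(6, -3)) = 21*26 = 546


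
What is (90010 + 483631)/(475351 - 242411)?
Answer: 573641/232940 ≈ 2.4626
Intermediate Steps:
(90010 + 483631)/(475351 - 242411) = 573641/232940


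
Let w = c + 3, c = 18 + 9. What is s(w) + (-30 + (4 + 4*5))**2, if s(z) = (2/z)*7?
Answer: 547/15 ≈ 36.467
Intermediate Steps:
c = 27
w = 30 (w = 27 + 3 = 30)
s(z) = 14/z
s(w) + (-30 + (4 + 4*5))**2 = 14/30 + (-30 + (4 + 4*5))**2 = 14*(1/30) + (-30 + (4 + 20))**2 = 7/15 + (-30 + 24)**2 = 7/15 + (-6)**2 = 7/15 + 36 = 547/15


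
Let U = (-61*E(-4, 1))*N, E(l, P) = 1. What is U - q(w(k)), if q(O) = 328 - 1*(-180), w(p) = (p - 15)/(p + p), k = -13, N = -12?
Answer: 224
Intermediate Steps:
w(p) = (-15 + p)/(2*p) (w(p) = (-15 + p)/((2*p)) = (-15 + p)*(1/(2*p)) = (-15 + p)/(2*p))
q(O) = 508 (q(O) = 328 + 180 = 508)
U = 732 (U = -61*1*(-12) = -61*(-12) = 732)
U - q(w(k)) = 732 - 1*508 = 732 - 508 = 224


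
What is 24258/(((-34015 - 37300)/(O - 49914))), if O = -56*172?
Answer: 1444466868/71315 ≈ 20255.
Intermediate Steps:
O = -9632 (O = -8*1204 = -9632)
24258/(((-34015 - 37300)/(O - 49914))) = 24258/(((-34015 - 37300)/(-9632 - 49914))) = 24258/((-71315/(-59546))) = 24258/((-71315*(-1/59546))) = 24258/(71315/59546) = 24258*(59546/71315) = 1444466868/71315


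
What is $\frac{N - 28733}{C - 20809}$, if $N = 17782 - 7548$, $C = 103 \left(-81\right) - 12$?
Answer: $\frac{18499}{29164} \approx 0.63431$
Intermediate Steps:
$C = -8355$ ($C = -8343 - 12 = -8355$)
$N = 10234$
$\frac{N - 28733}{C - 20809} = \frac{10234 - 28733}{-8355 - 20809} = - \frac{18499}{-29164} = \left(-18499\right) \left(- \frac{1}{29164}\right) = \frac{18499}{29164}$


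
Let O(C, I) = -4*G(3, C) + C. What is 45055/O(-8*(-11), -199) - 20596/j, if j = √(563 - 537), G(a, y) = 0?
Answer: 45055/88 - 10298*√26/13 ≈ -3527.2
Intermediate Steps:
j = √26 ≈ 5.0990
O(C, I) = C (O(C, I) = -4*0 + C = 0 + C = C)
45055/O(-8*(-11), -199) - 20596/j = 45055/((-8*(-11))) - 20596*√26/26 = 45055/88 - 10298*√26/13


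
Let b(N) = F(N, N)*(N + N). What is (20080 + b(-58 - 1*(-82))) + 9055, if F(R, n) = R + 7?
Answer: 30623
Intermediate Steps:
F(R, n) = 7 + R
b(N) = 2*N*(7 + N) (b(N) = (7 + N)*(N + N) = (7 + N)*(2*N) = 2*N*(7 + N))
(20080 + b(-58 - 1*(-82))) + 9055 = (20080 + 2*(-58 - 1*(-82))*(7 + (-58 - 1*(-82)))) + 9055 = (20080 + 2*(-58 + 82)*(7 + (-58 + 82))) + 9055 = (20080 + 2*24*(7 + 24)) + 9055 = (20080 + 2*24*31) + 9055 = (20080 + 1488) + 9055 = 21568 + 9055 = 30623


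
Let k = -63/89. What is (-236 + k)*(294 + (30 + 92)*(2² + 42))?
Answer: -124421702/89 ≈ -1.3980e+6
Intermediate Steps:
k = -63/89 (k = -63*1/89 = -63/89 ≈ -0.70786)
(-236 + k)*(294 + (30 + 92)*(2² + 42)) = (-236 - 63/89)*(294 + (30 + 92)*(2² + 42)) = -21067*(294 + 122*(4 + 42))/89 = -21067*(294 + 122*46)/89 = -21067*(294 + 5612)/89 = -21067/89*5906 = -124421702/89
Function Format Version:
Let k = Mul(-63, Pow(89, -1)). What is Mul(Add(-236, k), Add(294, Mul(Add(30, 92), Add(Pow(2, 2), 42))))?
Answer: Rational(-124421702, 89) ≈ -1.3980e+6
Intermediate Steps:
k = Rational(-63, 89) (k = Mul(-63, Rational(1, 89)) = Rational(-63, 89) ≈ -0.70786)
Mul(Add(-236, k), Add(294, Mul(Add(30, 92), Add(Pow(2, 2), 42)))) = Mul(Add(-236, Rational(-63, 89)), Add(294, Mul(Add(30, 92), Add(Pow(2, 2), 42)))) = Mul(Rational(-21067, 89), Add(294, Mul(122, Add(4, 42)))) = Mul(Rational(-21067, 89), Add(294, Mul(122, 46))) = Mul(Rational(-21067, 89), Add(294, 5612)) = Mul(Rational(-21067, 89), 5906) = Rational(-124421702, 89)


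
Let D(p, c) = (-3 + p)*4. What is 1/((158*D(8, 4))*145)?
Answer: 1/458200 ≈ 2.1825e-6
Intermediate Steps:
D(p, c) = -12 + 4*p
1/((158*D(8, 4))*145) = 1/((158*(-12 + 4*8))*145) = 1/((158*(-12 + 32))*145) = 1/((158*20)*145) = 1/(3160*145) = 1/458200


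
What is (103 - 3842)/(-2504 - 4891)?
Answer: 3739/7395 ≈ 0.50561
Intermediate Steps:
(103 - 3842)/(-2504 - 4891) = -3739/(-7395) = -3739*(-1/7395) = 3739/7395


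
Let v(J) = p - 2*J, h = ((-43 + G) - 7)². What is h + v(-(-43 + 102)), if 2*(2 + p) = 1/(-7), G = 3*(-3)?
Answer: 50357/14 ≈ 3596.9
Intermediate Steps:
G = -9
p = -29/14 (p = -2 + (1/(-7))/2 = -2 + (1*(-⅐))/2 = -2 + (½)*(-⅐) = -2 - 1/14 = -29/14 ≈ -2.0714)
h = 3481 (h = ((-43 - 9) - 7)² = (-52 - 7)² = (-59)² = 3481)
v(J) = -29/14 - 2*J
h + v(-(-43 + 102)) = 3481 + (-29/14 - (-2)*(-43 + 102)) = 3481 + (-29/14 - (-2)*59) = 3481 + (-29/14 - 2*(-59)) = 3481 + (-29/14 + 118) = 3481 + 1623/14 = 50357/14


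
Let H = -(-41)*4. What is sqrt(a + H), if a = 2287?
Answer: sqrt(2451) ≈ 49.508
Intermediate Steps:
H = 164 (H = -41*(-4) = 164)
sqrt(a + H) = sqrt(2287 + 164) = sqrt(2451)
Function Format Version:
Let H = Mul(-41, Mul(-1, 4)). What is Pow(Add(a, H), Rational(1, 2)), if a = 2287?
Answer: Pow(2451, Rational(1, 2)) ≈ 49.508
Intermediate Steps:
H = 164 (H = Mul(-41, -4) = 164)
Pow(Add(a, H), Rational(1, 2)) = Pow(Add(2287, 164), Rational(1, 2)) = Pow(2451, Rational(1, 2))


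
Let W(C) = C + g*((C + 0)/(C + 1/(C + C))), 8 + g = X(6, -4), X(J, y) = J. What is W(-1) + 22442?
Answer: 67319/3 ≈ 22440.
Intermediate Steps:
g = -2 (g = -8 + 6 = -2)
W(C) = C - 2*C/(C + 1/(2*C)) (W(C) = C - 2*(C + 0)/(C + 1/(C + C)) = C - 2*C/(C + 1/(2*C)))
W(-1) + 22442 = -(1 - 4*(-1) + 2*(-1)**2)/(1 + 2*(-1)**2) + 22442 = -(1 + 4 + 2*1)/(1 + 2*1) + 22442 = -(1 + 4 + 2)/(1 + 2) + 22442 = -1*7/3 + 22442 = -1*1/3*7 + 22442 = -7/3 + 22442 = 67319/3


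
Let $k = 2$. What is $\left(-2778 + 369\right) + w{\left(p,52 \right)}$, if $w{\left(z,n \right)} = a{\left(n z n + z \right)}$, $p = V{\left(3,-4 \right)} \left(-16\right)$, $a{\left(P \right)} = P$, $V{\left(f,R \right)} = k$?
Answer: $-88969$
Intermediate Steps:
$V{\left(f,R \right)} = 2$
$p = -32$ ($p = 2 \left(-16\right) = -32$)
$w{\left(z,n \right)} = z + z n^{2}$ ($w{\left(z,n \right)} = n z n + z = z n^{2} + z = z + z n^{2}$)
$\left(-2778 + 369\right) + w{\left(p,52 \right)} = \left(-2778 + 369\right) - 32 \left(1 + 52^{2}\right) = -2409 - 32 \left(1 + 2704\right) = -2409 - 86560 = -88969$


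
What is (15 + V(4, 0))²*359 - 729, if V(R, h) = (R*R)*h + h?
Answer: 80046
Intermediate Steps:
V(R, h) = h + h*R² (V(R, h) = R²*h + h = h*R² + h = h + h*R²)
(15 + V(4, 0))²*359 - 729 = (15 + 0*(1 + 4²))²*359 - 729 = (15 + 0*(1 + 16))²*359 - 729 = (15 + 0*17)²*359 - 729 = (15 + 0)²*359 - 729 = 15²*359 - 729 = 225*359 - 729 = 80775 - 729 = 80046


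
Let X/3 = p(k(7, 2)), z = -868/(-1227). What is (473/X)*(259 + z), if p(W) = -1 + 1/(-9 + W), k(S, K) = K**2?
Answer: -753633265/22086 ≈ -34123.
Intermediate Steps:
z = 868/1227 (z = -868*(-1/1227) = 868/1227 ≈ 0.70742)
X = -18/5 (X = 3*((10 - 1*2**2)/(-9 + 2**2)) = 3*((10 - 1*4)/(-9 + 4)) = 3*((10 - 4)/(-5)) = 3*(-1/5*6) = 3*(-6/5) = -18/5 ≈ -3.6000)
(473/X)*(259 + z) = (473/(-18/5))*(259 + 868/1227) = (473*(-5/18))*(318661/1227) = -2365/18*318661/1227 = -753633265/22086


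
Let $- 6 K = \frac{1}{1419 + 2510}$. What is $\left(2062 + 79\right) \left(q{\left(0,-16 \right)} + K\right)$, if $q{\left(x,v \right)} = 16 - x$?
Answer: $\frac{807548803}{23574} \approx 34256.0$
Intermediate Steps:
$K = - \frac{1}{23574}$ ($K = - \frac{1}{6 \left(1419 + 2510\right)} = - \frac{1}{6 \cdot 3929} = \left(- \frac{1}{6}\right) \frac{1}{3929} = - \frac{1}{23574} \approx -4.242 \cdot 10^{-5}$)
$\left(2062 + 79\right) \left(q{\left(0,-16 \right)} + K\right) = \left(2062 + 79\right) \left(\left(16 - 0\right) - \frac{1}{23574}\right) = 2141 \left(\left(16 + 0\right) - \frac{1}{23574}\right) = 2141 \left(16 - \frac{1}{23574}\right) = 2141 \cdot \frac{377183}{23574} = \frac{807548803}{23574}$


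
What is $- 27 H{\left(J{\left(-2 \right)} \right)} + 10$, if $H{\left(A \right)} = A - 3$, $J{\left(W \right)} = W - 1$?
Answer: $172$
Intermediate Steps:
$J{\left(W \right)} = -1 + W$
$H{\left(A \right)} = -3 + A$
$- 27 H{\left(J{\left(-2 \right)} \right)} + 10 = - 27 \left(-3 - 3\right) + 10 = \left(-27\right) \left(-6\right) + 10 = 162 + 10 = 172$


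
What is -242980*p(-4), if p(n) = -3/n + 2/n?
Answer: -60745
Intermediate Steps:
p(n) = -1/n
-242980*p(-4) = -(-242980)/(-4) = -(-242980)*(-1)/4 = -242980*¼ = -60745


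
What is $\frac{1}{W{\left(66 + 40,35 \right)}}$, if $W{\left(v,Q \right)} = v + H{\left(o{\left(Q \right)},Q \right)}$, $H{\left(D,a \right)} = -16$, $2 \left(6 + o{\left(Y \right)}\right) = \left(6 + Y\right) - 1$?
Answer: $\frac{1}{90} \approx 0.011111$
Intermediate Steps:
$o{\left(Y \right)} = - \frac{7}{2} + \frac{Y}{2}$ ($o{\left(Y \right)} = -6 + \frac{\left(6 + Y\right) - 1}{2} = -6 + \frac{5 + Y}{2} = -6 + \left(\frac{5}{2} + \frac{Y}{2}\right) = - \frac{7}{2} + \frac{Y}{2}$)
$W{\left(v,Q \right)} = -16 + v$ ($W{\left(v,Q \right)} = v - 16 = -16 + v$)
$\frac{1}{W{\left(66 + 40,35 \right)}} = \frac{1}{-16 + \left(66 + 40\right)} = \frac{1}{-16 + 106} = \frac{1}{90}$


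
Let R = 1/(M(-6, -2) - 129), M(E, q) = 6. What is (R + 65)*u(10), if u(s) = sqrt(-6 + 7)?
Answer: 7994/123 ≈ 64.992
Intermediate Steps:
u(s) = 1 (u(s) = sqrt(1) = 1)
R = -1/123 (R = 1/(6 - 129) = 1/(-123) = -1/123 ≈ -0.0081301)
(R + 65)*u(10) = (-1/123 + 65)*1 = (7994/123)*1 = 7994/123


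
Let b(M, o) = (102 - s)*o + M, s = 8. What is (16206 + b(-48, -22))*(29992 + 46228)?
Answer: 1073939800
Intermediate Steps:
b(M, o) = M + 94*o (b(M, o) = (102 - 1*8)*o + M = (102 - 8)*o + M = 94*o + M = M + 94*o)
(16206 + b(-48, -22))*(29992 + 46228) = (16206 + (-48 + 94*(-22)))*(29992 + 46228) = (16206 + (-48 - 2068))*76220 = (16206 - 2116)*76220 = 14090*76220 = 1073939800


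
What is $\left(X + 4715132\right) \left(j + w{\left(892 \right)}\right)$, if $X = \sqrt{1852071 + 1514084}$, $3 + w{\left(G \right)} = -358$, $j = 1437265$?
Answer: $6775192031328 + 1436904 \sqrt{3366155} \approx 6.7778 \cdot 10^{12}$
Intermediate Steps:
$w{\left(G \right)} = -361$ ($w{\left(G \right)} = -3 - 358 = -361$)
$X = \sqrt{3366155} \approx 1834.7$
$\left(X + 4715132\right) \left(j + w{\left(892 \right)}\right) = \left(\sqrt{3366155} + 4715132\right) \left(1437265 - 361\right) = \left(4715132 + \sqrt{3366155}\right) 1436904 = 6775192031328 + 1436904 \sqrt{3366155}$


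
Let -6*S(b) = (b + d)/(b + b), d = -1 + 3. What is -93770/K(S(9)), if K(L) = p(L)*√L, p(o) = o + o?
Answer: -30381480*I*√33/121 ≈ -1.4424e+6*I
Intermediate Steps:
p(o) = 2*o
d = 2
S(b) = -(2 + b)/(12*b) (S(b) = -(b + 2)/(6*(b + b)) = -(2 + b)/(6*(2*b)) = -(2 + b)*1/(2*b)/6 = -(2 + b)/(12*b))
K(L) = 2*L^(3/2) (K(L) = (2*L)*√L = 2*L^(3/2))
-93770/K(S(9)) = -93770*324*√3/(-2 - 1*9)^(3/2) = -93770*324*√3/(-2 - 9)^(3/2) = -93770*324*I*√33/121 = -30381480*I*√33/121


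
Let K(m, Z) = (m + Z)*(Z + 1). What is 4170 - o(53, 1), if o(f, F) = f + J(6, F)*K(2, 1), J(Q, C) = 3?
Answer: 4099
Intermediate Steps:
K(m, Z) = (1 + Z)*(Z + m) (K(m, Z) = (Z + m)*(1 + Z) = (1 + Z)*(Z + m))
o(f, F) = 18 + f (o(f, F) = f + 3*(1 + 2 + 1**2 + 1*2) = f + 3*(1 + 2 + 1 + 2) = f + 3*6 = f + 18 = 18 + f)
4170 - o(53, 1) = 4170 - (18 + 53) = 4170 - 1*71 = 4170 - 71 = 4099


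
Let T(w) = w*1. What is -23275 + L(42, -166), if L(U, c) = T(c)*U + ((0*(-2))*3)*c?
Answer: -30247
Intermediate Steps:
T(w) = w
L(U, c) = U*c (L(U, c) = c*U + ((0*(-2))*3)*c = U*c + (0*3)*c = U*c + 0*c = U*c + 0 = U*c)
-23275 + L(42, -166) = -23275 + 42*(-166) = -23275 - 6972 = -30247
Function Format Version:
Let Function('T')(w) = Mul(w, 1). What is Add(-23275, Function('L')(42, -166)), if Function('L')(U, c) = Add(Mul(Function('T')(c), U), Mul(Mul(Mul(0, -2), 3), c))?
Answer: -30247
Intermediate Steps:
Function('T')(w) = w
Function('L')(U, c) = Mul(U, c) (Function('L')(U, c) = Add(Mul(c, U), Mul(Mul(Mul(0, -2), 3), c)) = Add(Mul(U, c), Mul(Mul(0, 3), c)) = Add(Mul(U, c), Mul(0, c)) = Add(Mul(U, c), 0) = Mul(U, c))
Add(-23275, Function('L')(42, -166)) = Add(-23275, Mul(42, -166)) = Add(-23275, -6972) = -30247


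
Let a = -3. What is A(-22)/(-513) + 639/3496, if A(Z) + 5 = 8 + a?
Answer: 639/3496 ≈ 0.18278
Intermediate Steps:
A(Z) = 0 (A(Z) = -5 + (8 - 3) = -5 + 5 = 0)
A(-22)/(-513) + 639/3496 = 0/(-513) + 639/3496 = 0*(-1/513) + 639*(1/3496) = 0 + 639/3496 = 639/3496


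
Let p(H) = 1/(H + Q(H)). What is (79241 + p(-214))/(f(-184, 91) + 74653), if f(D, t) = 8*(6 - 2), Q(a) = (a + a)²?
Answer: 14498725771/13665114450 ≈ 1.0610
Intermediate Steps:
Q(a) = 4*a² (Q(a) = (2*a)² = 4*a²)
p(H) = 1/(H + 4*H²)
f(D, t) = 32 (f(D, t) = 8*4 = 32)
(79241 + p(-214))/(f(-184, 91) + 74653) = (79241 + 1/((-214)*(1 + 4*(-214))))/(32 + 74653) = (79241 - 1/(214*(1 - 856)))/74685 = (79241 - 1/214/(-855))*(1/74685) = (79241 - 1/214*(-1/855))*(1/74685) = (79241 + 1/182970)*(1/74685) = (14498725771/182970)*(1/74685) = 14498725771/13665114450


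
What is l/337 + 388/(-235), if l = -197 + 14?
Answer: -173761/79195 ≈ -2.1941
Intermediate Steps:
l = -183
l/337 + 388/(-235) = -183/337 + 388/(-235) = -183*1/337 + 388*(-1/235) = -183/337 - 388/235 = -173761/79195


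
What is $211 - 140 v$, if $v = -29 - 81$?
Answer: $15611$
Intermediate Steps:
$v = -110$ ($v = -29 - 81 = -110$)
$211 - 140 v = 211 - -15400 = 211 + 15400 = 15611$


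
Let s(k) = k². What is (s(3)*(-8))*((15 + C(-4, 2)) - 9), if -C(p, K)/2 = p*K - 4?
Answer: -2160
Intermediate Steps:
C(p, K) = 8 - 2*K*p (C(p, K) = -2*(p*K - 4) = -2*(K*p - 4) = -2*(-4 + K*p) = 8 - 2*K*p)
(s(3)*(-8))*((15 + C(-4, 2)) - 9) = (3²*(-8))*((15 + (8 - 2*2*(-4))) - 9) = (9*(-8))*((15 + (8 + 16)) - 9) = -72*((15 + 24) - 9) = -72*(39 - 9) = -72*30 = -2160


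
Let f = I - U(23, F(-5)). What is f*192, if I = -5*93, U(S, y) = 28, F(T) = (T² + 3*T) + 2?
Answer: -94656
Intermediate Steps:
F(T) = 2 + T² + 3*T
I = -465
f = -493 (f = -465 - 1*28 = -465 - 28 = -493)
f*192 = -493*192 = -94656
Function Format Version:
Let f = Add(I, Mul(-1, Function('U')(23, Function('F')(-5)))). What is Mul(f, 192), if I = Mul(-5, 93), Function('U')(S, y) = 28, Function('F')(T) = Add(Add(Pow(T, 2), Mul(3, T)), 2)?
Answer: -94656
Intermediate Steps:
Function('F')(T) = Add(2, Pow(T, 2), Mul(3, T))
I = -465
f = -493 (f = Add(-465, Mul(-1, 28)) = Add(-465, -28) = -493)
Mul(f, 192) = Mul(-493, 192) = -94656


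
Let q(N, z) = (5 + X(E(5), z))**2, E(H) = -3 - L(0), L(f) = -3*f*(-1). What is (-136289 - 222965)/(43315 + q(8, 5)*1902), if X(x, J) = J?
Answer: -359254/233515 ≈ -1.5385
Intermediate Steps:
L(f) = 3*f
E(H) = -3 (E(H) = -3 - 3*0 = -3 - 1*0 = -3 + 0 = -3)
q(N, z) = (5 + z)**2
(-136289 - 222965)/(43315 + q(8, 5)*1902) = (-136289 - 222965)/(43315 + (5 + 5)**2*1902) = -359254/(43315 + 10**2*1902) = -359254/(43315 + 100*1902) = -359254/(43315 + 190200) = -359254/233515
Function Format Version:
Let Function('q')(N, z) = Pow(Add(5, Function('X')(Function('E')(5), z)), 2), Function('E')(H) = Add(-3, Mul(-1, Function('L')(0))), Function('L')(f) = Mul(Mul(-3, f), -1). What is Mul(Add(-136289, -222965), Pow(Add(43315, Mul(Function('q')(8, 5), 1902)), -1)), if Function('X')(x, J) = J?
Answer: Rational(-359254, 233515) ≈ -1.5385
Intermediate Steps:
Function('L')(f) = Mul(3, f)
Function('E')(H) = -3 (Function('E')(H) = Add(-3, Mul(-1, Mul(3, 0))) = Add(-3, Mul(-1, 0)) = Add(-3, 0) = -3)
Function('q')(N, z) = Pow(Add(5, z), 2)
Mul(Add(-136289, -222965), Pow(Add(43315, Mul(Function('q')(8, 5), 1902)), -1)) = Mul(Add(-136289, -222965), Pow(Add(43315, Mul(Pow(Add(5, 5), 2), 1902)), -1)) = Mul(-359254, Pow(Add(43315, Mul(Pow(10, 2), 1902)), -1)) = Mul(-359254, Pow(Add(43315, Mul(100, 1902)), -1)) = Mul(-359254, Pow(Add(43315, 190200), -1)) = Mul(-359254, Pow(233515, -1)) = Mul(-359254, Rational(1, 233515)) = Rational(-359254, 233515)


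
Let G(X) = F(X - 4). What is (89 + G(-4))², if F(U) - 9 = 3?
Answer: 10201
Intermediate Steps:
F(U) = 12 (F(U) = 9 + 3 = 12)
G(X) = 12
(89 + G(-4))² = (89 + 12)² = 101² = 10201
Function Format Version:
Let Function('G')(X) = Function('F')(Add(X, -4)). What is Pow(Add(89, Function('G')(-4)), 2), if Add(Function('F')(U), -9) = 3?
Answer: 10201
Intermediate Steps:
Function('F')(U) = 12 (Function('F')(U) = Add(9, 3) = 12)
Function('G')(X) = 12
Pow(Add(89, Function('G')(-4)), 2) = Pow(Add(89, 12), 2) = Pow(101, 2) = 10201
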